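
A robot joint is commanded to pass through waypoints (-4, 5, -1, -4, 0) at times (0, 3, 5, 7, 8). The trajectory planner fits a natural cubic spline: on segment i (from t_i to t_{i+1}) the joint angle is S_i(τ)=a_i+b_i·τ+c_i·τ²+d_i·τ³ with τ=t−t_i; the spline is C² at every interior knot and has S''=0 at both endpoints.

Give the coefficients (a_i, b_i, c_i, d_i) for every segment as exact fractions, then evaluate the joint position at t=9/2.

  seg 0: a=-4 b=39/8 c=0 d=-5/24
  seg 1: a=5 b=-3/4 c=-15/8 d=3/8
  seg 2: a=-1 b=-15/4 c=3/8 d=3/8
  seg 3: a=-4 b=9/4 c=21/8 d=-7/8
S(9/2) = 59/64

Δ: Δ0=3, Δ1=-3, Δ2=-3/2, Δ3=4
row 1: diag=10, rhs=-36; c'=1/5, d'=-18/5
row 2: denom=8−2·1/5=38/5; d'=(9−2·-18/5)/(38/5)=81/38
row 3: denom=6−2·5/19=104/19; d'=(33−2·81/38)/(104/19)=21/4
back: M3=21/4
back: M2=81/38−5/19·21/4=3/4
back: M1=-18/5−1/5·3/4=-15/4
M: M0=0, M1=-15/4, M2=3/4, M3=21/4, M4=0
seg 0: a=-4, c=M0/2=0, d=(M1−M0)/(6·3)=-5/24, b=Δ0−h0·(2M0+M1)/6=39/8
seg 1: a=5, c=M1/2=-15/8, d=(M2−M1)/(6·2)=3/8, b=Δ1−h1·(2M1+M2)/6=-3/4
seg 2: a=-1, c=M2/2=3/8, d=(M3−M2)/(6·2)=3/8, b=Δ2−h2·(2M2+M3)/6=-15/4
seg 3: a=-4, c=M3/2=21/8, d=(M4−M3)/(6·1)=-7/8, b=Δ3−h3·(2M3+M4)/6=9/4
t_q=9/2 → seg 1, τ=3/2; S=5+-3/4·τ+-15/8·τ²+3/8·τ³=59/64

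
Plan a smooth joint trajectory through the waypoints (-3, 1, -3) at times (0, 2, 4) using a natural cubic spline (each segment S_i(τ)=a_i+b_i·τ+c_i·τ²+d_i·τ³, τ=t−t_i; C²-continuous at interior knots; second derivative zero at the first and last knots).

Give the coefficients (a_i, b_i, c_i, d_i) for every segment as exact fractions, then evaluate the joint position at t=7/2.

Δ: Δ0=2, Δ1=-2
row 1: diag=8, rhs=-24; c'=1/4, d'=-3
back: M1=-3
M: M0=0, M1=-3, M2=0
seg 0: a=-3, c=M0/2=0, d=(M1−M0)/(6·2)=-1/4, b=Δ0−h0·(2M0+M1)/6=3
seg 1: a=1, c=M1/2=-3/2, d=(M2−M1)/(6·2)=1/4, b=Δ1−h1·(2M1+M2)/6=0
t_q=7/2 → seg 1, τ=3/2; S=1+0·τ+-3/2·τ²+1/4·τ³=-49/32

  seg 0: a=-3 b=3 c=0 d=-1/4
  seg 1: a=1 b=0 c=-3/2 d=1/4
S(7/2) = -49/32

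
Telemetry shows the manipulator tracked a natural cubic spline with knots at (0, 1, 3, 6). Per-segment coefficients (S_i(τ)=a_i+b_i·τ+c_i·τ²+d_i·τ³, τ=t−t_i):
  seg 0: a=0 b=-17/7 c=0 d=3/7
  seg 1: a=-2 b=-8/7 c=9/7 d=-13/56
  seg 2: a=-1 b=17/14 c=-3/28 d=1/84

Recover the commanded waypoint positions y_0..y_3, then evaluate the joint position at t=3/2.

y_0=0 y_1=-2 y_2=-1 y_3=2
S(3/2) = -1021/448

y_0 = S_0(0) = a_0 = 0
y_1 = S_1(0) = a_1 = -2
y_2 = S_2(0) = a_2 = -1
y_3 = S_2(3) = 2
t_q=3/2 is in segment 1 (τ=1/2); S_1(τ)=-1021/448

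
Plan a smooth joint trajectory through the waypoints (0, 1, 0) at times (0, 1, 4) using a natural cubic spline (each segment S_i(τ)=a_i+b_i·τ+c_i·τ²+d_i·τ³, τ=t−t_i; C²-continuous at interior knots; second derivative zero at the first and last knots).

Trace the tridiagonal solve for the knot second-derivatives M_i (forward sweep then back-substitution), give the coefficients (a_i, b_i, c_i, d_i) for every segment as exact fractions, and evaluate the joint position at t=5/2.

Δ: Δ0=1, Δ1=-1/3
row 1: diag=8, rhs=-8; c'=3/8, d'=-1
back: M1=-1
M: M0=0, M1=-1, M2=0
seg 0: a=0, c=M0/2=0, d=(M1−M0)/(6·1)=-1/6, b=Δ0−h0·(2M0+M1)/6=7/6
seg 1: a=1, c=M1/2=-1/2, d=(M2−M1)/(6·3)=1/18, b=Δ1−h1·(2M1+M2)/6=2/3
t_q=5/2 → seg 1, τ=3/2; S=1+2/3·τ+-1/2·τ²+1/18·τ³=17/16

  seg 0: a=0 b=7/6 c=0 d=-1/6
  seg 1: a=1 b=2/3 c=-1/2 d=1/18
S(5/2) = 17/16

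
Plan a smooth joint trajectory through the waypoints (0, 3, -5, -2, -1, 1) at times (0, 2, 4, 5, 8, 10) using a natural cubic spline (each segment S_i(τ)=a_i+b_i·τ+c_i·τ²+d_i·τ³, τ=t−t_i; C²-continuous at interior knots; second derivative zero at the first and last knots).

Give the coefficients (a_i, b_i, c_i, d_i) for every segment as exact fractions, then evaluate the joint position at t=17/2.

  seg 0: a=0 b=16867/4566 c=0 d=-5009/9132
  seg 1: a=3 b=-13187/4566 c=-5009/1522 d=24977/18264
  seg 2: a=-5 b=818/2283 c=14959/3044 d=-20753/9132
  seg 3: a=-2 b=30767/9132 c=-2897/1522 d=8141/27396
  seg 4: a=-1 b=-64/2283 c=2347/3044 d=-2347/18264
S(17/2) = -40781/48704

Δ: Δ0=3/2, Δ1=-4, Δ2=3, Δ3=1/3, Δ4=1
row 1: diag=8, rhs=-33; c'=1/4, d'=-33/8
row 2: denom=6−2·1/4=11/2; d'=(42−2·-33/8)/(11/2)=201/22
row 3: denom=8−1·2/11=86/11; d'=(-16−1·201/22)/(86/11)=-553/172
row 4: denom=10−3·33/86=761/86; d'=(4−3·-553/172)/(761/86)=2347/1522
back: M4=2347/1522
back: M3=-553/172−33/86·2347/1522=-2897/761
back: M2=201/22−2/11·-2897/761=14959/1522
back: M1=-33/8−1/4·14959/1522=-5009/761
M: M0=0, M1=-5009/761, M2=14959/1522, M3=-2897/761, M4=2347/1522, M5=0
seg 0: a=0, c=M0/2=0, d=(M1−M0)/(6·2)=-5009/9132, b=Δ0−h0·(2M0+M1)/6=16867/4566
seg 1: a=3, c=M1/2=-5009/1522, d=(M2−M1)/(6·2)=24977/18264, b=Δ1−h1·(2M1+M2)/6=-13187/4566
seg 2: a=-5, c=M2/2=14959/3044, d=(M3−M2)/(6·1)=-20753/9132, b=Δ2−h2·(2M2+M3)/6=818/2283
seg 3: a=-2, c=M3/2=-2897/1522, d=(M4−M3)/(6·3)=8141/27396, b=Δ3−h3·(2M3+M4)/6=30767/9132
seg 4: a=-1, c=M4/2=2347/3044, d=(M5−M4)/(6·2)=-2347/18264, b=Δ4−h4·(2M4+M5)/6=-64/2283
t_q=17/2 → seg 4, τ=1/2; S=-1+-64/2283·τ+2347/3044·τ²+-2347/18264·τ³=-40781/48704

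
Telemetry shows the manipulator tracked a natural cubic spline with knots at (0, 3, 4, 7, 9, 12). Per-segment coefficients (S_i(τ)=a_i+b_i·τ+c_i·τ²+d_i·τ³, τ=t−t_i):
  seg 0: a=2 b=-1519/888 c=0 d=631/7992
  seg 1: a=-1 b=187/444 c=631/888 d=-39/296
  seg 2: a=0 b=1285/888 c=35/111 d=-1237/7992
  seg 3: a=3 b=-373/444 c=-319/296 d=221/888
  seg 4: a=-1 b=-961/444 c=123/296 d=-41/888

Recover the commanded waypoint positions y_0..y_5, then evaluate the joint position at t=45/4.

y_0 = S_0(0) = a_0 = 2
y_1 = S_1(0) = a_1 = -1
y_2 = S_2(0) = a_2 = 0
y_3 = S_3(0) = a_3 = 3
y_4 = S_4(0) = a_4 = -1
y_5 = S_4(3) = -5
t_q=45/4 is in segment 4 (τ=9/4); S_4(τ)=-81311/18944

y_0=2 y_1=-1 y_2=0 y_3=3 y_4=-1 y_5=-5
S(45/4) = -81311/18944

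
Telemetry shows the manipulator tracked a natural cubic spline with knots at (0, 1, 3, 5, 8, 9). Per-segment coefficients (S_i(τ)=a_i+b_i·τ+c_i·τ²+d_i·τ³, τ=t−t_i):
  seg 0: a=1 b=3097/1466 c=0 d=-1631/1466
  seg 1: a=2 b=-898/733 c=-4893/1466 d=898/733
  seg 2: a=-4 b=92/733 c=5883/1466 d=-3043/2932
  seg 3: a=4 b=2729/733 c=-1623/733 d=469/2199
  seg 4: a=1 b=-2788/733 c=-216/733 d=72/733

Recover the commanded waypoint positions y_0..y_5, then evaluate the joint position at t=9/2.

y_0 = S_0(0) = a_0 = 1
y_1 = S_1(0) = a_1 = 2
y_2 = S_2(0) = a_2 = -4
y_3 = S_3(0) = a_3 = 4
y_4 = S_4(0) = a_4 = 1
y_5 = S_4(1) = -3
t_q=9/2 is in segment 2 (τ=3/2); S_2(τ)=40219/23456

y_0=1 y_1=2 y_2=-4 y_3=4 y_4=1 y_5=-3
S(9/2) = 40219/23456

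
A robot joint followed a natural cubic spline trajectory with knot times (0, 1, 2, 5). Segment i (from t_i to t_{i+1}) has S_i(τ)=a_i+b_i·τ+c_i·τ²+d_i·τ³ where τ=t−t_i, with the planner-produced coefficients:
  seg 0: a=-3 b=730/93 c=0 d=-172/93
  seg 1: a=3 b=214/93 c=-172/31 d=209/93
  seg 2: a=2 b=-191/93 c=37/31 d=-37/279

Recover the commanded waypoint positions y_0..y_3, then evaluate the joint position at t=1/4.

y_0 = S_0(0) = a_0 = -3
y_1 = S_1(0) = a_1 = 3
y_2 = S_2(0) = a_2 = 2
y_3 = S_2(3) = 3
t_q=1/4 is in segment 0 (τ=1/4); S_0(τ)=-529/496

y_0=-3 y_1=3 y_2=2 y_3=3
S(1/4) = -529/496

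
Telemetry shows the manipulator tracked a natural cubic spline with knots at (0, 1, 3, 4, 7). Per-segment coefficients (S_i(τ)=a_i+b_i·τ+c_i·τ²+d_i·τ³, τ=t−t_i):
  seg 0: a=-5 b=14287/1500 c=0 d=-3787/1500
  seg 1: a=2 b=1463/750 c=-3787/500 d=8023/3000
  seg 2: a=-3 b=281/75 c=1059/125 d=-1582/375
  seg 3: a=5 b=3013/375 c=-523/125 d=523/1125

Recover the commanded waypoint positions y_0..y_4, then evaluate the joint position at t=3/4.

y_0=-5 y_1=2 y_2=-3 y_3=5 y_4=4
S(3/4) = 34509/32000

y_0 = S_0(0) = a_0 = -5
y_1 = S_1(0) = a_1 = 2
y_2 = S_2(0) = a_2 = -3
y_3 = S_3(0) = a_3 = 5
y_4 = S_3(3) = 4
t_q=3/4 is in segment 0 (τ=3/4); S_0(τ)=34509/32000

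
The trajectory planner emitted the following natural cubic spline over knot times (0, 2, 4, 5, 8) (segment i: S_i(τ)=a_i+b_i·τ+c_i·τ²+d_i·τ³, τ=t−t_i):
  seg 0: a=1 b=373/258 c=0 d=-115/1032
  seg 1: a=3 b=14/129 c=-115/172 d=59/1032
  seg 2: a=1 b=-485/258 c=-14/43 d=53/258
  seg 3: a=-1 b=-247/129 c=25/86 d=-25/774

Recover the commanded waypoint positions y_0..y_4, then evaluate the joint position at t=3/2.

y_0 = S_0(0) = a_0 = 1
y_1 = S_1(0) = a_1 = 3
y_2 = S_2(0) = a_2 = 1
y_3 = S_3(0) = a_3 = -1
y_4 = S_3(3) = -5
t_q=3/2 is in segment 0 (τ=3/2); S_0(τ)=7685/2752

y_0=1 y_1=3 y_2=1 y_3=-1 y_4=-5
S(3/2) = 7685/2752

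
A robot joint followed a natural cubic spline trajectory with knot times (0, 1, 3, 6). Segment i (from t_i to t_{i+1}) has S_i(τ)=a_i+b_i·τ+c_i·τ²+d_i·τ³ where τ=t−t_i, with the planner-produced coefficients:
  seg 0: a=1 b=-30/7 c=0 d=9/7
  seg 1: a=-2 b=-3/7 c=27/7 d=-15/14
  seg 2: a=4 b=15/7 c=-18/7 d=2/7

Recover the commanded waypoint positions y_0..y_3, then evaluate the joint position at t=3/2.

y_0=1 y_1=-2 y_2=4 y_3=-5
S(3/2) = -155/112

y_0 = S_0(0) = a_0 = 1
y_1 = S_1(0) = a_1 = -2
y_2 = S_2(0) = a_2 = 4
y_3 = S_2(3) = -5
t_q=3/2 is in segment 1 (τ=1/2); S_1(τ)=-155/112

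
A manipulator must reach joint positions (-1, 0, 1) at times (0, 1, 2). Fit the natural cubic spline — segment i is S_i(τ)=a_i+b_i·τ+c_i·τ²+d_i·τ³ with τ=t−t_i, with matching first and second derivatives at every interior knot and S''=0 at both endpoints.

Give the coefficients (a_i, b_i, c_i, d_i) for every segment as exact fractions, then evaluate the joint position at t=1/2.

  seg 0: a=-1 b=1 c=0 d=0
  seg 1: a=0 b=1 c=0 d=0
S(1/2) = -1/2

Δ: Δ0=1, Δ1=1
row 1: diag=4, rhs=0; c'=1/4, d'=0
back: M1=0
M: M0=0, M1=0, M2=0
seg 0: a=-1, c=M0/2=0, d=(M1−M0)/(6·1)=0, b=Δ0−h0·(2M0+M1)/6=1
seg 1: a=0, c=M1/2=0, d=(M2−M1)/(6·1)=0, b=Δ1−h1·(2M1+M2)/6=1
t_q=1/2 → seg 0, τ=1/2; S=-1+1·τ+0·τ²+0·τ³=-1/2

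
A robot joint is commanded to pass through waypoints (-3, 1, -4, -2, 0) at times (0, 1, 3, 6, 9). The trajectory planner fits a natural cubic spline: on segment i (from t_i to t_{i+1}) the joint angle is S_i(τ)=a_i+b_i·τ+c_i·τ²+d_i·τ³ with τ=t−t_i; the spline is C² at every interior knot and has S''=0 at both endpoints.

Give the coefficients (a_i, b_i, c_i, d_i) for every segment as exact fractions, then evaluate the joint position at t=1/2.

  seg 0: a=-3 b=6539/1236 c=0 d=-1595/1236
  seg 1: a=1 b=877/618 c=-1595/412 d=2363/2472
  seg 2: a=-4 b=-802/309 c=192/103 d=-80/309
  seg 3: a=-2 b=494/309 c=-48/103 d=16/309
S(1/2) = -1701/3296

Δ: Δ0=4, Δ1=-5/2, Δ2=2/3, Δ3=2/3
row 1: diag=6, rhs=-39; c'=1/3, d'=-13/2
row 2: denom=10−2·1/3=28/3; d'=(19−2·-13/2)/(28/3)=24/7
row 3: denom=12−3·9/28=309/28; d'=(0−3·24/7)/(309/28)=-96/103
back: M3=-96/103
back: M2=24/7−9/28·-96/103=384/103
back: M1=-13/2−1/3·384/103=-1595/206
M: M0=0, M1=-1595/206, M2=384/103, M3=-96/103, M4=0
seg 0: a=-3, c=M0/2=0, d=(M1−M0)/(6·1)=-1595/1236, b=Δ0−h0·(2M0+M1)/6=6539/1236
seg 1: a=1, c=M1/2=-1595/412, d=(M2−M1)/(6·2)=2363/2472, b=Δ1−h1·(2M1+M2)/6=877/618
seg 2: a=-4, c=M2/2=192/103, d=(M3−M2)/(6·3)=-80/309, b=Δ2−h2·(2M2+M3)/6=-802/309
seg 3: a=-2, c=M3/2=-48/103, d=(M4−M3)/(6·3)=16/309, b=Δ3−h3·(2M3+M4)/6=494/309
t_q=1/2 → seg 0, τ=1/2; S=-3+6539/1236·τ+0·τ²+-1595/1236·τ³=-1701/3296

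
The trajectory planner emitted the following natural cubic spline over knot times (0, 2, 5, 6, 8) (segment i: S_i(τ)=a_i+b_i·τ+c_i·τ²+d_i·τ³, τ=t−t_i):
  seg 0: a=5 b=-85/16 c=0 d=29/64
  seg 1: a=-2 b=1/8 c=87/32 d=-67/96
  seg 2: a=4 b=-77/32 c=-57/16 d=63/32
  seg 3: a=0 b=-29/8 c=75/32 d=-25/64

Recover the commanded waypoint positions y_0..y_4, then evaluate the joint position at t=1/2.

y_0 = S_0(0) = a_0 = 5
y_1 = S_1(0) = a_1 = -2
y_2 = S_2(0) = a_2 = 4
y_3 = S_3(0) = a_3 = 0
y_4 = S_3(2) = -1
t_q=1/2 is in segment 0 (τ=1/2); S_0(τ)=1229/512

y_0=5 y_1=-2 y_2=4 y_3=0 y_4=-1
S(1/2) = 1229/512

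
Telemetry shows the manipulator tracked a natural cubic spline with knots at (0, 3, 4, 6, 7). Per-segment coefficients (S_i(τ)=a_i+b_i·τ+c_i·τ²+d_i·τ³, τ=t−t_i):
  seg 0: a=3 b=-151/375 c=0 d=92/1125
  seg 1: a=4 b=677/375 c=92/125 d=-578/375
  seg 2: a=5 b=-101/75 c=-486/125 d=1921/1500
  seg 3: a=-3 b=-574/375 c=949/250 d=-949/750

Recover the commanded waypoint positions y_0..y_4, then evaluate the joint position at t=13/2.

y_0 = S_0(0) = a_0 = 3
y_1 = S_1(0) = a_1 = 4
y_2 = S_2(0) = a_2 = 5
y_3 = S_3(0) = a_3 = -3
y_4 = S_3(1) = -2
t_q=13/2 is in segment 3 (τ=1/2); S_3(τ)=-5949/2000

y_0=3 y_1=4 y_2=5 y_3=-3 y_4=-2
S(13/2) = -5949/2000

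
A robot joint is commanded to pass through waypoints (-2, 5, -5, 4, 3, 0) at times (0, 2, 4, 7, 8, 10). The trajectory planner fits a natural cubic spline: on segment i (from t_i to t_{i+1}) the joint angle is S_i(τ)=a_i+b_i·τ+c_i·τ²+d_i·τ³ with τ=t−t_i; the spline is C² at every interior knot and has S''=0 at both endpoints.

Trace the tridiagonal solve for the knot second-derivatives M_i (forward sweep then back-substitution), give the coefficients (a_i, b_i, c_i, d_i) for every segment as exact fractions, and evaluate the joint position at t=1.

  seg 0: a=-2 b=4962/785 c=0 d=-4429/6280
  seg 1: a=5 b=-3363/1570 c=-13287/3140 d=220/157
  seg 2: a=-5 b=-3537/1570 c=13113/3140 d=-1523/1884
  seg 3: a=4 b=3069/3140 c=-2433/785 d=3523/3140
  seg 4: a=3 b=-2913/1570 c=837/3140 d=-279/6280
S(1) = 22707/6280

Δ: Δ0=7/2, Δ1=-5, Δ2=3, Δ3=-1, Δ4=-3/2
row 1: diag=8, rhs=-51; c'=1/4, d'=-51/8
row 2: denom=10−2·1/4=19/2; d'=(48−2·-51/8)/(19/2)=243/38
row 3: denom=8−3·6/19=134/19; d'=(-24−3·243/38)/(134/19)=-1641/268
row 4: denom=6−1·19/134=785/134; d'=(-3−1·-1641/268)/(785/134)=837/1570
back: M4=837/1570
back: M3=-1641/268−19/134·837/1570=-4866/785
back: M2=243/38−6/19·-4866/785=13113/1570
back: M1=-51/8−1/4·13113/1570=-13287/1570
M: M0=0, M1=-13287/1570, M2=13113/1570, M3=-4866/785, M4=837/1570, M5=0
seg 0: a=-2, c=M0/2=0, d=(M1−M0)/(6·2)=-4429/6280, b=Δ0−h0·(2M0+M1)/6=4962/785
seg 1: a=5, c=M1/2=-13287/3140, d=(M2−M1)/(6·2)=220/157, b=Δ1−h1·(2M1+M2)/6=-3363/1570
seg 2: a=-5, c=M2/2=13113/3140, d=(M3−M2)/(6·3)=-1523/1884, b=Δ2−h2·(2M2+M3)/6=-3537/1570
seg 3: a=4, c=M3/2=-2433/785, d=(M4−M3)/(6·1)=3523/3140, b=Δ3−h3·(2M3+M4)/6=3069/3140
seg 4: a=3, c=M4/2=837/3140, d=(M5−M4)/(6·2)=-279/6280, b=Δ4−h4·(2M4+M5)/6=-2913/1570
t_q=1 → seg 0, τ=1; S=-2+4962/785·τ+0·τ²+-4429/6280·τ³=22707/6280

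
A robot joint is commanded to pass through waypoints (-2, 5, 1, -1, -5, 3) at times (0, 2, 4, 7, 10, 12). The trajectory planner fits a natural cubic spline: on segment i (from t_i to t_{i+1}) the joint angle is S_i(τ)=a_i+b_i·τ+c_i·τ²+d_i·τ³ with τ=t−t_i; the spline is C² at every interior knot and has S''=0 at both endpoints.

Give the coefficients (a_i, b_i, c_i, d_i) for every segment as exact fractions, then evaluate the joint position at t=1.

  seg 0: a=-2 b=6515/1286 c=0 d=-1007/2572
  seg 1: a=5 b=473/1286 c=-3021/1286 d=2997/5144
  seg 2: a=1 b=-1310/643 c=2949/2572 d=-15965/69444
  seg 3: a=-1 b=-3511/2572 c=-3559/3858 d=21599/69444
  seg 4: a=-5 b=963/643 c=4827/2572 d=-1609/5144
S(1) = 6879/2572

Δ: Δ0=7/2, Δ1=-2, Δ2=-2/3, Δ3=-4/3, Δ4=4
row 1: diag=8, rhs=-33; c'=1/4, d'=-33/8
row 2: denom=10−2·1/4=19/2; d'=(8−2·-33/8)/(19/2)=65/38
row 3: denom=12−3·6/19=210/19; d'=(-4−3·65/38)/(210/19)=-347/420
row 4: denom=10−3·19/70=643/70; d'=(32−3·-347/420)/(643/70)=4827/1286
back: M4=4827/1286
back: M3=-347/420−19/70·4827/1286=-3559/1929
back: M2=65/38−6/19·-3559/1929=2949/1286
back: M1=-33/8−1/4·2949/1286=-3021/643
M: M0=0, M1=-3021/643, M2=2949/1286, M3=-3559/1929, M4=4827/1286, M5=0
seg 0: a=-2, c=M0/2=0, d=(M1−M0)/(6·2)=-1007/2572, b=Δ0−h0·(2M0+M1)/6=6515/1286
seg 1: a=5, c=M1/2=-3021/1286, d=(M2−M1)/(6·2)=2997/5144, b=Δ1−h1·(2M1+M2)/6=473/1286
seg 2: a=1, c=M2/2=2949/2572, d=(M3−M2)/(6·3)=-15965/69444, b=Δ2−h2·(2M2+M3)/6=-1310/643
seg 3: a=-1, c=M3/2=-3559/3858, d=(M4−M3)/(6·3)=21599/69444, b=Δ3−h3·(2M3+M4)/6=-3511/2572
seg 4: a=-5, c=M4/2=4827/2572, d=(M5−M4)/(6·2)=-1609/5144, b=Δ4−h4·(2M4+M5)/6=963/643
t_q=1 → seg 0, τ=1; S=-2+6515/1286·τ+0·τ²+-1007/2572·τ³=6879/2572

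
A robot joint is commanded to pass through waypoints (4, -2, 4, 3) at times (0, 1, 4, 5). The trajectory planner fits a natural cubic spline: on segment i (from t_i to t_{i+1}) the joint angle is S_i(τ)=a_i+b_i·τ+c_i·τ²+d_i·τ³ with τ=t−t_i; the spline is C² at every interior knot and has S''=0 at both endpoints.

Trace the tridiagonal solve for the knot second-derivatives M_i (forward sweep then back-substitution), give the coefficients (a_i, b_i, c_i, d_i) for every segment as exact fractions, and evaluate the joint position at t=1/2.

  seg 0: a=4 b=-403/55 c=0 d=73/55
  seg 1: a=-2 b=-184/55 c=219/55 d=-11/15
  seg 2: a=4 b=41/55 c=-144/55 d=48/55
S(1/2) = 221/440

Δ: Δ0=-6, Δ1=2, Δ2=-1
row 1: diag=8, rhs=48; c'=3/8, d'=6
row 2: denom=8−3·3/8=55/8; d'=(-18−3·6)/(55/8)=-288/55
back: M2=-288/55
back: M1=6−3/8·-288/55=438/55
M: M0=0, M1=438/55, M2=-288/55, M3=0
seg 0: a=4, c=M0/2=0, d=(M1−M0)/(6·1)=73/55, b=Δ0−h0·(2M0+M1)/6=-403/55
seg 1: a=-2, c=M1/2=219/55, d=(M2−M1)/(6·3)=-11/15, b=Δ1−h1·(2M1+M2)/6=-184/55
seg 2: a=4, c=M2/2=-144/55, d=(M3−M2)/(6·1)=48/55, b=Δ2−h2·(2M2+M3)/6=41/55
t_q=1/2 → seg 0, τ=1/2; S=4+-403/55·τ+0·τ²+73/55·τ³=221/440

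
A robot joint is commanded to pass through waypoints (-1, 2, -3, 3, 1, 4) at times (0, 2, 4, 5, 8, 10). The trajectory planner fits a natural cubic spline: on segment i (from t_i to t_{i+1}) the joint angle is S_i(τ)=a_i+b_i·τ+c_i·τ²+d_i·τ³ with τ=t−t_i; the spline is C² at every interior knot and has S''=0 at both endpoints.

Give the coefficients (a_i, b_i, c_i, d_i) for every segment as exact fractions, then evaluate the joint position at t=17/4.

  seg 0: a=-1 b=15901/4566 c=0 d=-2263/4566
  seg 1: a=2 b=-11255/4566 c=-2263/761 d=6749/4566
  seg 2: a=-3 b=15421/4566 c=4486/761 d=-14941/4566
  seg 3: a=3 b=12215/2283 c=-5969/1522 d=8749/13698
  seg 4: a=1 b=-4271/4566 c=1390/761 d=-695/2283
S(17/4) = -179071/97408

Δ: Δ0=3/2, Δ1=-5/2, Δ2=6, Δ3=-2/3, Δ4=3/2
row 1: diag=8, rhs=-24; c'=1/4, d'=-3
row 2: denom=6−2·1/4=11/2; d'=(51−2·-3)/(11/2)=114/11
row 3: denom=8−1·2/11=86/11; d'=(-40−1·114/11)/(86/11)=-277/43
row 4: denom=10−3·33/86=761/86; d'=(13−3·-277/43)/(761/86)=2780/761
back: M4=2780/761
back: M3=-277/43−33/86·2780/761=-5969/761
back: M2=114/11−2/11·-5969/761=8972/761
back: M1=-3−1/4·8972/761=-4526/761
M: M0=0, M1=-4526/761, M2=8972/761, M3=-5969/761, M4=2780/761, M5=0
seg 0: a=-1, c=M0/2=0, d=(M1−M0)/(6·2)=-2263/4566, b=Δ0−h0·(2M0+M1)/6=15901/4566
seg 1: a=2, c=M1/2=-2263/761, d=(M2−M1)/(6·2)=6749/4566, b=Δ1−h1·(2M1+M2)/6=-11255/4566
seg 2: a=-3, c=M2/2=4486/761, d=(M3−M2)/(6·1)=-14941/4566, b=Δ2−h2·(2M2+M3)/6=15421/4566
seg 3: a=3, c=M3/2=-5969/1522, d=(M4−M3)/(6·3)=8749/13698, b=Δ3−h3·(2M3+M4)/6=12215/2283
seg 4: a=1, c=M4/2=1390/761, d=(M5−M4)/(6·2)=-695/2283, b=Δ4−h4·(2M4+M5)/6=-4271/4566
t_q=17/4 → seg 2, τ=1/4; S=-3+15421/4566·τ+4486/761·τ²+-14941/4566·τ³=-179071/97408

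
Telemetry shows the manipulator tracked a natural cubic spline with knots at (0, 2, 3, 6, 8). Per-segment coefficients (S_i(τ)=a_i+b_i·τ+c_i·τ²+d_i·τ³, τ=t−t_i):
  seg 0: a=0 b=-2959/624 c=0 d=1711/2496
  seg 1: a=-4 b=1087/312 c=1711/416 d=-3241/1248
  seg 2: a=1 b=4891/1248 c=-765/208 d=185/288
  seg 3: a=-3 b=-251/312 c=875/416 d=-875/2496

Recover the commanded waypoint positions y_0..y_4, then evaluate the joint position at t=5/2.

y_0=0 y_1=-4 y_2=1 y_3=-3 y_4=1
S(5/2) = -5173/3328

y_0 = S_0(0) = a_0 = 0
y_1 = S_1(0) = a_1 = -4
y_2 = S_2(0) = a_2 = 1
y_3 = S_3(0) = a_3 = -3
y_4 = S_3(2) = 1
t_q=5/2 is in segment 1 (τ=1/2); S_1(τ)=-5173/3328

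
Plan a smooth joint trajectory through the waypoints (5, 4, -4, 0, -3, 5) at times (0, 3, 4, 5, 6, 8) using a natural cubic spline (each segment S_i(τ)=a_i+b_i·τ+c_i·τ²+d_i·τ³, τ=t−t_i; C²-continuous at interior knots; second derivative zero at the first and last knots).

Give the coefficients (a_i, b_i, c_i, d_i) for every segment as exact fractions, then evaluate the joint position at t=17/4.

Δ: Δ0=-1/3, Δ1=-8, Δ2=4, Δ3=-3, Δ4=4
row 1: diag=8, rhs=-46; c'=1/8, d'=-23/4
row 2: denom=4−1·1/8=31/8; d'=(72−1·-23/4)/(31/8)=622/31
row 3: denom=4−1·8/31=116/31; d'=(-42−1·622/31)/(116/31)=-481/29
row 4: denom=6−1·31/116=665/116; d'=(42−1·-481/29)/(665/116)=6796/665
back: M4=6796/665
back: M3=-481/29−31/116·6796/665=-12846/665
back: M2=622/31−8/31·-12846/665=16658/665
back: M1=-23/4−1/8·16658/665=-5906/665
M: M0=0, M1=-5906/665, M2=16658/665, M3=-12846/665, M4=6796/665, M5=0
seg 0: a=5, c=M0/2=0, d=(M1−M0)/(6·3)=-2953/5985, b=Δ0−h0·(2M0+M1)/6=8194/1995
seg 1: a=4, c=M1/2=-2953/665, d=(M2−M1)/(6·1)=11282/1995, b=Δ1−h1·(2M1+M2)/6=-18383/1995
seg 2: a=-4, c=M2/2=8329/665, d=(M3−M2)/(6·1)=-14752/1995, b=Δ2−h2·(2M2+M3)/6=-451/399
seg 3: a=0, c=M3/2=-6423/665, d=(M4−M3)/(6·1)=1403/285, b=Δ3−h3·(2M3+M4)/6=3463/1995
seg 4: a=-3, c=M4/2=3398/665, d=(M5−M4)/(6·2)=-1699/1995, b=Δ4−h4·(2M4+M5)/6=-5612/1995
t_q=17/4 → seg 2, τ=1/4; S=-4+-451/399·τ+8329/665·τ²+-14752/1995·τ³=-38467/10640

  seg 0: a=5 b=8194/1995 c=0 d=-2953/5985
  seg 1: a=4 b=-18383/1995 c=-2953/665 d=11282/1995
  seg 2: a=-4 b=-451/399 c=8329/665 d=-14752/1995
  seg 3: a=0 b=3463/1995 c=-6423/665 d=1403/285
  seg 4: a=-3 b=-5612/1995 c=3398/665 d=-1699/1995
S(17/4) = -38467/10640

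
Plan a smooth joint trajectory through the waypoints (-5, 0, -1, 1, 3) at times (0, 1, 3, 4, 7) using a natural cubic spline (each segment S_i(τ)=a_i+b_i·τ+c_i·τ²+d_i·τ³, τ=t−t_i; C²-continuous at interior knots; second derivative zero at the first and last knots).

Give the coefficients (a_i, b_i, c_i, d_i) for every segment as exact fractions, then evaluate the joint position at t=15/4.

Δ: Δ0=5, Δ1=-1/2, Δ2=2, Δ3=2/3
row 1: diag=6, rhs=-33; c'=1/3, d'=-11/2
row 2: denom=6−2·1/3=16/3; d'=(15−2·-11/2)/(16/3)=39/8
row 3: denom=8−1·3/16=125/16; d'=(-8−1·39/8)/(125/16)=-206/125
back: M3=-206/125
back: M2=39/8−3/16·-206/125=648/125
back: M1=-11/2−1/3·648/125=-1807/250
M: M0=0, M1=-1807/250, M2=648/125, M3=-206/125, M4=0
seg 0: a=-5, c=M0/2=0, d=(M1−M0)/(6·1)=-1807/1500, b=Δ0−h0·(2M0+M1)/6=9307/1500
seg 1: a=0, c=M1/2=-1807/500, d=(M2−M1)/(6·2)=3103/3000, b=Δ1−h1·(2M1+M2)/6=1943/750
seg 2: a=-1, c=M2/2=324/125, d=(M3−M2)/(6·1)=-427/375, b=Δ2−h2·(2M2+M3)/6=41/75
seg 3: a=1, c=M3/2=-103/125, d=(M4−M3)/(6·3)=103/1125, b=Δ3−h3·(2M3+M4)/6=868/375
t_q=15/4 → seg 2, τ=3/4; S=-1+41/75·τ+324/125·τ²+-427/375·τ³=3101/8000

  seg 0: a=-5 b=9307/1500 c=0 d=-1807/1500
  seg 1: a=0 b=1943/750 c=-1807/500 d=3103/3000
  seg 2: a=-1 b=41/75 c=324/125 d=-427/375
  seg 3: a=1 b=868/375 c=-103/125 d=103/1125
S(15/4) = 3101/8000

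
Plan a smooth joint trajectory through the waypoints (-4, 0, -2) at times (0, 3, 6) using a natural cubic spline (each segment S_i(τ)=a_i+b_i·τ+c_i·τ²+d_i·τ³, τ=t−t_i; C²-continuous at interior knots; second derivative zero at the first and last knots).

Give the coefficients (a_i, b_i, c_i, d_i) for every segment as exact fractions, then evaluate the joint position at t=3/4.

Δ: Δ0=4/3, Δ1=-2/3
row 1: diag=12, rhs=-12; c'=1/4, d'=-1
back: M1=-1
M: M0=0, M1=-1, M2=0
seg 0: a=-4, c=M0/2=0, d=(M1−M0)/(6·3)=-1/18, b=Δ0−h0·(2M0+M1)/6=11/6
seg 1: a=0, c=M1/2=-1/2, d=(M2−M1)/(6·3)=1/18, b=Δ1−h1·(2M1+M2)/6=1/3
t_q=3/4 → seg 0, τ=3/4; S=-4+11/6·τ+0·τ²+-1/18·τ³=-339/128

  seg 0: a=-4 b=11/6 c=0 d=-1/18
  seg 1: a=0 b=1/3 c=-1/2 d=1/18
S(3/4) = -339/128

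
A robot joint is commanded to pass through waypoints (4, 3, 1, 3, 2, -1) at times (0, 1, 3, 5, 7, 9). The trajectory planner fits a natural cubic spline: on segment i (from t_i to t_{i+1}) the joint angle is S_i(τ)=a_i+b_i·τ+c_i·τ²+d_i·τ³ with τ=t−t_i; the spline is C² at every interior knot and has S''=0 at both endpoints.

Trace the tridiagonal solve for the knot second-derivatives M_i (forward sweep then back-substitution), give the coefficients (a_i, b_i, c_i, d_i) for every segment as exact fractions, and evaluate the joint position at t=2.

  seg 0: a=4 b=-271/306 c=0 d=-35/306
  seg 1: a=3 b=-188/153 c=-35/102 d=35/153
  seg 2: a=1 b=22/153 c=35/34 d=-46/153
  seg 3: a=3 b=100/153 c=-79/102 d=121/1224
  seg 4: a=2 b=-385/306 c=-37/204 d=37/1224
S(2) = 169/102

Δ: Δ0=-1, Δ1=-1, Δ2=1, Δ3=-1/2, Δ4=-3/2
row 1: diag=6, rhs=0; c'=1/3, d'=0
row 2: denom=8−2·1/3=22/3; d'=(12−2·0)/(22/3)=18/11
row 3: denom=8−2·3/11=82/11; d'=(-9−2·18/11)/(82/11)=-135/82
row 4: denom=8−2·11/41=306/41; d'=(-6−2·-135/82)/(306/41)=-37/102
back: M4=-37/102
back: M3=-135/82−11/41·-37/102=-79/51
back: M2=18/11−3/11·-79/51=35/17
back: M1=0−1/3·35/17=-35/51
M: M0=0, M1=-35/51, M2=35/17, M3=-79/51, M4=-37/102, M5=0
seg 0: a=4, c=M0/2=0, d=(M1−M0)/(6·1)=-35/306, b=Δ0−h0·(2M0+M1)/6=-271/306
seg 1: a=3, c=M1/2=-35/102, d=(M2−M1)/(6·2)=35/153, b=Δ1−h1·(2M1+M2)/6=-188/153
seg 2: a=1, c=M2/2=35/34, d=(M3−M2)/(6·2)=-46/153, b=Δ2−h2·(2M2+M3)/6=22/153
seg 3: a=3, c=M3/2=-79/102, d=(M4−M3)/(6·2)=121/1224, b=Δ3−h3·(2M3+M4)/6=100/153
seg 4: a=2, c=M4/2=-37/204, d=(M5−M4)/(6·2)=37/1224, b=Δ4−h4·(2M4+M5)/6=-385/306
t_q=2 → seg 1, τ=1; S=3+-188/153·τ+-35/102·τ²+35/153·τ³=169/102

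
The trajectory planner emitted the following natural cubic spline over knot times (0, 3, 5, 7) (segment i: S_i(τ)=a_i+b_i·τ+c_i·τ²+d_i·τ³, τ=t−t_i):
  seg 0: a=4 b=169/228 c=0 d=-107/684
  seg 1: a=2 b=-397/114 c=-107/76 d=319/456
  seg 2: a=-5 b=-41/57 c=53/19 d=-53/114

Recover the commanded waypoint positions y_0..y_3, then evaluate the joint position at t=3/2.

y_0 = S_0(0) = a_0 = 4
y_1 = S_1(0) = a_1 = 2
y_2 = S_2(0) = a_2 = -5
y_3 = S_2(2) = 1
t_q=3/2 is in segment 0 (τ=3/2); S_0(τ)=2787/608

y_0=4 y_1=2 y_2=-5 y_3=1
S(3/2) = 2787/608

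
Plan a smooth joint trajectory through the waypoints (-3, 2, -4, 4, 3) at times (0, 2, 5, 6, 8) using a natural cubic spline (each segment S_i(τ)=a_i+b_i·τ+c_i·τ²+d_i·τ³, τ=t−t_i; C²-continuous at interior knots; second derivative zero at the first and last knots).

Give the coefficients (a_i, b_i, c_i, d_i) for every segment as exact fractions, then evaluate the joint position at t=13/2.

Δ: Δ0=5/2, Δ1=-2, Δ2=8, Δ3=-1/2
row 1: diag=10, rhs=-27; c'=3/10, d'=-27/10
row 2: denom=8−3·3/10=71/10; d'=(60−3·-27/10)/(71/10)=681/71
row 3: denom=6−1·10/71=416/71; d'=(-51−1·681/71)/(416/71)=-2151/208
back: M3=-2151/208
back: M2=681/71−10/71·-2151/208=1149/104
back: M1=-27/10−3/10·1149/104=-1251/208
M: M0=0, M1=-1251/208, M2=1149/104, M3=-2151/208, M4=0
seg 0: a=-3, c=M0/2=0, d=(M1−M0)/(6·2)=-417/832, b=Δ0−h0·(2M0+M1)/6=937/208
seg 1: a=2, c=M1/2=-1251/416, d=(M2−M1)/(6·3)=91/96, b=Δ1−h1·(2M1+M2)/6=-157/104
seg 2: a=-4, c=M2/2=1149/208, d=(M3−M2)/(6·1)=-1483/416, b=Δ2−h2·(2M2+M3)/6=2513/416
seg 3: a=4, c=M3/2=-2151/416, d=(M4−M3)/(6·2)=717/832, b=Δ3−h3·(2M3+M4)/6=665/104
t_q=13/2 → seg 3, τ=1/2; S=4+665/104·τ+-2151/416·τ²+717/832·τ³=40017/6656

  seg 0: a=-3 b=937/208 c=0 d=-417/832
  seg 1: a=2 b=-157/104 c=-1251/416 d=91/96
  seg 2: a=-4 b=2513/416 c=1149/208 d=-1483/416
  seg 3: a=4 b=665/104 c=-2151/416 d=717/832
S(13/2) = 40017/6656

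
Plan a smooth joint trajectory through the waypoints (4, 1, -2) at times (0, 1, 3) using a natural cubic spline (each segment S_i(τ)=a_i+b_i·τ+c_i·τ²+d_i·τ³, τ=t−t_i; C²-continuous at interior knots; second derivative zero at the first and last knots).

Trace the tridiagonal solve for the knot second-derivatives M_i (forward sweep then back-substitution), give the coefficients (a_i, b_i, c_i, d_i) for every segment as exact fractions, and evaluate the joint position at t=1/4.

  seg 0: a=4 b=-13/4 c=0 d=1/4
  seg 1: a=1 b=-5/2 c=3/4 d=-1/8
S(1/4) = 817/256

Δ: Δ0=-3, Δ1=-3/2
row 1: diag=6, rhs=9; c'=1/3, d'=3/2
back: M1=3/2
M: M0=0, M1=3/2, M2=0
seg 0: a=4, c=M0/2=0, d=(M1−M0)/(6·1)=1/4, b=Δ0−h0·(2M0+M1)/6=-13/4
seg 1: a=1, c=M1/2=3/4, d=(M2−M1)/(6·2)=-1/8, b=Δ1−h1·(2M1+M2)/6=-5/2
t_q=1/4 → seg 0, τ=1/4; S=4+-13/4·τ+0·τ²+1/4·τ³=817/256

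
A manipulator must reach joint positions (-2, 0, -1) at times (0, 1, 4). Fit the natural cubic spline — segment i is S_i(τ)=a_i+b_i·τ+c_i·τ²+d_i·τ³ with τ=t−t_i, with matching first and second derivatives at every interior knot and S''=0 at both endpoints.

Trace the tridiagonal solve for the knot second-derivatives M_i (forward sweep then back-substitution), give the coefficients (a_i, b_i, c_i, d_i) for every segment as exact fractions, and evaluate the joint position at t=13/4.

  seg 0: a=-2 b=55/24 c=0 d=-7/24
  seg 1: a=0 b=17/12 c=-7/8 d=7/72
S(13/4) = -69/512

Δ: Δ0=2, Δ1=-1/3
row 1: diag=8, rhs=-14; c'=3/8, d'=-7/4
back: M1=-7/4
M: M0=0, M1=-7/4, M2=0
seg 0: a=-2, c=M0/2=0, d=(M1−M0)/(6·1)=-7/24, b=Δ0−h0·(2M0+M1)/6=55/24
seg 1: a=0, c=M1/2=-7/8, d=(M2−M1)/(6·3)=7/72, b=Δ1−h1·(2M1+M2)/6=17/12
t_q=13/4 → seg 1, τ=9/4; S=0+17/12·τ+-7/8·τ²+7/72·τ³=-69/512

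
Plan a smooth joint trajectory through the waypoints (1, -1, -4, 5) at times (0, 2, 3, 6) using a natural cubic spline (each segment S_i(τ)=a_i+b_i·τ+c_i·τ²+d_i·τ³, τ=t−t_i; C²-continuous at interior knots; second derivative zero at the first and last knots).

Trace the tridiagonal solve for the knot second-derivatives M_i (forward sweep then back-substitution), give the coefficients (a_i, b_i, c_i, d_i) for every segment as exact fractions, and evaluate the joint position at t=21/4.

Δ: Δ0=-1, Δ1=-3, Δ2=3
row 1: diag=6, rhs=-12; c'=1/6, d'=-2
row 2: denom=8−1·1/6=47/6; d'=(36−1·-2)/(47/6)=228/47
back: M2=228/47
back: M1=-2−1/6·228/47=-132/47
M: M0=0, M1=-132/47, M2=228/47, M3=0
seg 0: a=1, c=M0/2=0, d=(M1−M0)/(6·2)=-11/47, b=Δ0−h0·(2M0+M1)/6=-3/47
seg 1: a=-1, c=M1/2=-66/47, d=(M2−M1)/(6·1)=60/47, b=Δ1−h1·(2M1+M2)/6=-135/47
seg 2: a=-4, c=M2/2=114/47, d=(M3−M2)/(6·3)=-38/141, b=Δ2−h2·(2M2+M3)/6=-87/47
t_q=21/4 → seg 2, τ=9/4; S=-4+-87/47·τ+114/47·τ²+-38/141·τ³=1571/1504

  seg 0: a=1 b=-3/47 c=0 d=-11/47
  seg 1: a=-1 b=-135/47 c=-66/47 d=60/47
  seg 2: a=-4 b=-87/47 c=114/47 d=-38/141
S(21/4) = 1571/1504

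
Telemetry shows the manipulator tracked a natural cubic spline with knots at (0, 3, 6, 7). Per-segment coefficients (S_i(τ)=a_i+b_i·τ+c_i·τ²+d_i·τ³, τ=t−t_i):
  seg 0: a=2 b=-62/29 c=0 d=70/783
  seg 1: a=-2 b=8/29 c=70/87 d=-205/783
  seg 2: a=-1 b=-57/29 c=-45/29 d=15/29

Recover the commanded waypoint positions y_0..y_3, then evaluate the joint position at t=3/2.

y_0=2 y_1=-2 y_2=-1 y_3=-4
S(3/2) = -105/116

y_0 = S_0(0) = a_0 = 2
y_1 = S_1(0) = a_1 = -2
y_2 = S_2(0) = a_2 = -1
y_3 = S_2(1) = -4
t_q=3/2 is in segment 0 (τ=3/2); S_0(τ)=-105/116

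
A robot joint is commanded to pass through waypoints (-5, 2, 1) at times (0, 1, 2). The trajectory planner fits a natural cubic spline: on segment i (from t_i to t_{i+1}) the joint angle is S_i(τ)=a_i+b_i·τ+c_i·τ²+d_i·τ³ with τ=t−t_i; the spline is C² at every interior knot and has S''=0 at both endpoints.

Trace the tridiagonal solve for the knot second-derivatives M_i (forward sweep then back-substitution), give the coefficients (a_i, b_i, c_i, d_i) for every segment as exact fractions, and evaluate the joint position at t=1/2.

  seg 0: a=-5 b=9 c=0 d=-2
  seg 1: a=2 b=3 c=-6 d=2
S(1/2) = -3/4

Δ: Δ0=7, Δ1=-1
row 1: diag=4, rhs=-48; c'=1/4, d'=-12
back: M1=-12
M: M0=0, M1=-12, M2=0
seg 0: a=-5, c=M0/2=0, d=(M1−M0)/(6·1)=-2, b=Δ0−h0·(2M0+M1)/6=9
seg 1: a=2, c=M1/2=-6, d=(M2−M1)/(6·1)=2, b=Δ1−h1·(2M1+M2)/6=3
t_q=1/2 → seg 0, τ=1/2; S=-5+9·τ+0·τ²+-2·τ³=-3/4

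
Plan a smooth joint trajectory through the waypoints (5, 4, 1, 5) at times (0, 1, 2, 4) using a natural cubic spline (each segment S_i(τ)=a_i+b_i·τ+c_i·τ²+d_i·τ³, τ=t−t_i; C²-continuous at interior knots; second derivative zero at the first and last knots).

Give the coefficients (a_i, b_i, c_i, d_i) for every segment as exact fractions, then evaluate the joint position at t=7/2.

Δ: Δ0=-1, Δ1=-3, Δ2=2
row 1: diag=4, rhs=-12; c'=1/4, d'=-3
row 2: denom=6−1·1/4=23/4; d'=(30−1·-3)/(23/4)=132/23
back: M2=132/23
back: M1=-3−1/4·132/23=-102/23
M: M0=0, M1=-102/23, M2=132/23, M3=0
seg 0: a=5, c=M0/2=0, d=(M1−M0)/(6·1)=-17/23, b=Δ0−h0·(2M0+M1)/6=-6/23
seg 1: a=4, c=M1/2=-51/23, d=(M2−M1)/(6·1)=39/23, b=Δ1−h1·(2M1+M2)/6=-57/23
seg 2: a=1, c=M2/2=66/23, d=(M3−M2)/(6·2)=-11/23, b=Δ2−h2·(2M2+M3)/6=-42/23
t_q=7/2 → seg 2, τ=3/2; S=1+-42/23·τ+66/23·τ²+-11/23·τ³=571/184

  seg 0: a=5 b=-6/23 c=0 d=-17/23
  seg 1: a=4 b=-57/23 c=-51/23 d=39/23
  seg 2: a=1 b=-42/23 c=66/23 d=-11/23
S(7/2) = 571/184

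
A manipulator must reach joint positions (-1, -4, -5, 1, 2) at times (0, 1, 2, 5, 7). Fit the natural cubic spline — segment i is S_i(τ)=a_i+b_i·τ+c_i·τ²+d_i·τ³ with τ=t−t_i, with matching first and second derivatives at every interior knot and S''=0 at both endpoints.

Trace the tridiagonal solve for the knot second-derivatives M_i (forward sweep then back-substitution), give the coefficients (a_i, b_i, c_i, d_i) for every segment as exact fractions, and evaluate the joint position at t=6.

  seg 0: a=-1 b=-1859/548 c=0 d=215/548
  seg 1: a=-4 b=-607/274 c=645/548 d=21/548
  seg 2: a=-5 b=139/548 c=177/137 d=-389/1644
  seg 3: a=1 b=443/274 c=-459/548 d=153/1096
S(6) = 2103/1096

Δ: Δ0=-3, Δ1=-1, Δ2=2, Δ3=1/2
row 1: diag=4, rhs=12; c'=1/4, d'=3
row 2: denom=8−1·1/4=31/4; d'=(18−1·3)/(31/4)=60/31
row 3: denom=10−3·12/31=274/31; d'=(-9−3·60/31)/(274/31)=-459/274
back: M3=-459/274
back: M2=60/31−12/31·-459/274=354/137
back: M1=3−1/4·354/137=645/274
M: M0=0, M1=645/274, M2=354/137, M3=-459/274, M4=0
seg 0: a=-1, c=M0/2=0, d=(M1−M0)/(6·1)=215/548, b=Δ0−h0·(2M0+M1)/6=-1859/548
seg 1: a=-4, c=M1/2=645/548, d=(M2−M1)/(6·1)=21/548, b=Δ1−h1·(2M1+M2)/6=-607/274
seg 2: a=-5, c=M2/2=177/137, d=(M3−M2)/(6·3)=-389/1644, b=Δ2−h2·(2M2+M3)/6=139/548
seg 3: a=1, c=M3/2=-459/548, d=(M4−M3)/(6·2)=153/1096, b=Δ3−h3·(2M3+M4)/6=443/274
t_q=6 → seg 3, τ=1; S=1+443/274·τ+-459/548·τ²+153/1096·τ³=2103/1096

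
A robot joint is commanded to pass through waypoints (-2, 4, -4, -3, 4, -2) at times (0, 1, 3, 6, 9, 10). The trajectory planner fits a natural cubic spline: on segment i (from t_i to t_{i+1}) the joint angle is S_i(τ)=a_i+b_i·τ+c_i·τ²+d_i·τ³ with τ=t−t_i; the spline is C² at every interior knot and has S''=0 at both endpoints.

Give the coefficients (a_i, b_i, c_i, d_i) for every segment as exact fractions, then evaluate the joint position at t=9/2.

  seg 0: a=-2 b=4391/555 c=0 d=-1061/555
  seg 1: a=4 b=1208/555 c=-1061/185 d=1469/1110
  seg 2: a=-4 b=-542/111 c=408/185 d=-7/45
  seg 3: a=-3 b=2303/555 c=149/185 d=-87/185
  seg 4: a=4 b=-2062/555 c=-634/185 d=634/555
S(9/2) = -10193/1480

Δ: Δ0=6, Δ1=-4, Δ2=1/3, Δ3=7/3, Δ4=-6
row 1: diag=6, rhs=-60; c'=1/3, d'=-10
row 2: denom=10−2·1/3=28/3; d'=(26−2·-10)/(28/3)=69/14
row 3: denom=12−3·9/28=309/28; d'=(12−3·69/14)/(309/28)=-26/103
row 4: denom=8−3·28/103=740/103; d'=(-50−3·-26/103)/(740/103)=-1268/185
back: M4=-1268/185
back: M3=-26/103−28/103·-1268/185=298/185
back: M2=69/14−9/28·298/185=816/185
back: M1=-10−1/3·816/185=-2122/185
M: M0=0, M1=-2122/185, M2=816/185, M3=298/185, M4=-1268/185, M5=0
seg 0: a=-2, c=M0/2=0, d=(M1−M0)/(6·1)=-1061/555, b=Δ0−h0·(2M0+M1)/6=4391/555
seg 1: a=4, c=M1/2=-1061/185, d=(M2−M1)/(6·2)=1469/1110, b=Δ1−h1·(2M1+M2)/6=1208/555
seg 2: a=-4, c=M2/2=408/185, d=(M3−M2)/(6·3)=-7/45, b=Δ2−h2·(2M2+M3)/6=-542/111
seg 3: a=-3, c=M3/2=149/185, d=(M4−M3)/(6·3)=-87/185, b=Δ3−h3·(2M3+M4)/6=2303/555
seg 4: a=4, c=M4/2=-634/185, d=(M5−M4)/(6·1)=634/555, b=Δ4−h4·(2M4+M5)/6=-2062/555
t_q=9/2 → seg 2, τ=3/2; S=-4+-542/111·τ+408/185·τ²+-7/45·τ³=-10193/1480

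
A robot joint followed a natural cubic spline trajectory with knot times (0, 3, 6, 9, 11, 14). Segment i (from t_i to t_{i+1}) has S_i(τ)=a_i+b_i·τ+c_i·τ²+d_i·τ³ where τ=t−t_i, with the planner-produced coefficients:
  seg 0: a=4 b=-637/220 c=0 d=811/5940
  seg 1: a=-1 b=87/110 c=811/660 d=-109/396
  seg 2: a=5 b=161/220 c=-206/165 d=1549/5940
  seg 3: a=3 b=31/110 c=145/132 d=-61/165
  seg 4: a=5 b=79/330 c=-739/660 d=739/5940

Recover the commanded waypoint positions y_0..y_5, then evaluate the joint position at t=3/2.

y_0=4 y_1=-1 y_2=5 y_3=3 y_4=5 y_5=-1
S(3/2) = 207/1760

y_0 = S_0(0) = a_0 = 4
y_1 = S_1(0) = a_1 = -1
y_2 = S_2(0) = a_2 = 5
y_3 = S_3(0) = a_3 = 3
y_4 = S_4(0) = a_4 = 5
y_5 = S_4(3) = -1
t_q=3/2 is in segment 0 (τ=3/2); S_0(τ)=207/1760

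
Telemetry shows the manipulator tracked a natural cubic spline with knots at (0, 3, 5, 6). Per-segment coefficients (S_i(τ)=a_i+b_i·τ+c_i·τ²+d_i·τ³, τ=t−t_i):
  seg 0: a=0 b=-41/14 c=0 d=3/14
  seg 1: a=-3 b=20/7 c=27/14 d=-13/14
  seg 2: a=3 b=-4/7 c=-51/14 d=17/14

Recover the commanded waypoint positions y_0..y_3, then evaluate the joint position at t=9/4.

y_0 = S_0(0) = a_0 = 0
y_1 = S_1(0) = a_1 = -3
y_2 = S_2(0) = a_2 = 3
y_3 = S_2(1) = 0
t_q=9/4 is in segment 0 (τ=9/4); S_0(τ)=-531/128

y_0=0 y_1=-3 y_2=3 y_3=0
S(9/4) = -531/128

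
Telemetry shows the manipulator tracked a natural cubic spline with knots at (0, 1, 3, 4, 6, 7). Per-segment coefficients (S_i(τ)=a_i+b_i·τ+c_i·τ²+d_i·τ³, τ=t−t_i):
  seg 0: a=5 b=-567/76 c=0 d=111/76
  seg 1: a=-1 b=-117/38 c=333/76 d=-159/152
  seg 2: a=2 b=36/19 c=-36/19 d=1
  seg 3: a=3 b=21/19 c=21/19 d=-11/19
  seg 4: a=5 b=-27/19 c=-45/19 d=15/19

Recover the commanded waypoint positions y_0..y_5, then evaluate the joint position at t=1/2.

y_0=5 y_1=-1 y_2=2 y_3=3 y_4=5 y_5=2
S(1/2) = 883/608

y_0 = S_0(0) = a_0 = 5
y_1 = S_1(0) = a_1 = -1
y_2 = S_2(0) = a_2 = 2
y_3 = S_3(0) = a_3 = 3
y_4 = S_4(0) = a_4 = 5
y_5 = S_4(1) = 2
t_q=1/2 is in segment 0 (τ=1/2); S_0(τ)=883/608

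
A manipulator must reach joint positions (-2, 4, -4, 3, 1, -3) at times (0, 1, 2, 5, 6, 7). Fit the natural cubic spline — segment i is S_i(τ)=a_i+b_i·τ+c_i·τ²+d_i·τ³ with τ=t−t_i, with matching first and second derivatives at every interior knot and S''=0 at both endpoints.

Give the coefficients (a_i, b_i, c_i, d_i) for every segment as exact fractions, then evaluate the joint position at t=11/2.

Δ: Δ0=6, Δ1=-8, Δ2=7/3, Δ3=-2, Δ4=-4
row 1: diag=4, rhs=-84; c'=1/4, d'=-21
row 2: denom=8−1·1/4=31/4; d'=(62−1·-21)/(31/4)=332/31
row 3: denom=8−3·12/31=212/31; d'=(-26−3·332/31)/(212/31)=-17/2
row 4: denom=4−1·31/212=817/212; d'=(-12−1·-17/2)/(817/212)=-742/817
back: M4=-742/817
back: M3=-17/2−31/212·-742/817=-6836/817
back: M2=332/31−12/31·-6836/817=11396/817
back: M1=-21−1/4·11396/817=-20006/817
M: M0=0, M1=-20006/817, M2=11396/817, M3=-6836/817, M4=-742/817, M5=0
seg 0: a=-2, c=M0/2=0, d=(M1−M0)/(6·1)=-10003/2451, b=Δ0−h0·(2M0+M1)/6=24709/2451
seg 1: a=4, c=M1/2=-10003/817, d=(M2−M1)/(6·1)=15701/2451, b=Δ1−h1·(2M1+M2)/6=-5300/2451
seg 2: a=-4, c=M2/2=5698/817, d=(M3−M2)/(6·3)=-212/171, b=Δ2−h2·(2M2+M3)/6=-18215/2451
seg 3: a=3, c=M3/2=-3418/817, d=(M4−M3)/(6·1)=3047/2451, b=Δ3−h3·(2M3+M4)/6=2305/2451
seg 4: a=1, c=M4/2=-371/817, d=(M5−M4)/(6·1)=371/2451, b=Δ4−h4·(2M4+M5)/6=-9062/2451
t_q=11/2 → seg 3, τ=1/2; S=3+2305/2451·τ+-3418/817·τ²+3047/2451·τ³=16861/6536

  seg 0: a=-2 b=24709/2451 c=0 d=-10003/2451
  seg 1: a=4 b=-5300/2451 c=-10003/817 d=15701/2451
  seg 2: a=-4 b=-18215/2451 c=5698/817 d=-212/171
  seg 3: a=3 b=2305/2451 c=-3418/817 d=3047/2451
  seg 4: a=1 b=-9062/2451 c=-371/817 d=371/2451
S(11/2) = 16861/6536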